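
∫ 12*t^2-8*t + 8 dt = 4*t^3 - 4*t^2 + 8*t + C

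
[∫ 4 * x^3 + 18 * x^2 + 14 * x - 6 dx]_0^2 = 80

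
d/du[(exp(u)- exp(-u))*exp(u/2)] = (3*exp(5*u/2) + exp(u/2))*exp(-u)/2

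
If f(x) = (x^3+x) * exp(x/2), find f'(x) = x^3*exp(x/2)/2 + 3*x^2*exp(x/2) + x*exp(x/2)/2 + exp(x/2)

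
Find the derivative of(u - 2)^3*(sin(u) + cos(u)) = (u - 2)^2*(sqrt(2)*u*cos(u + pi/4) + 5*sin(u) + cos(u))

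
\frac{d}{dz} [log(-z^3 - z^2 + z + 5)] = (3*z^2 + 2*z - 1)/(z^3 + z^2 - z - 5)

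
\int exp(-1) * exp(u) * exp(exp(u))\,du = exp(exp(u) - 1) + C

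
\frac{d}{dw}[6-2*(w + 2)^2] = -4*w - 8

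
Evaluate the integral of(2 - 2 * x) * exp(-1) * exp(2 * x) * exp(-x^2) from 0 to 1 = 1 - exp(-1)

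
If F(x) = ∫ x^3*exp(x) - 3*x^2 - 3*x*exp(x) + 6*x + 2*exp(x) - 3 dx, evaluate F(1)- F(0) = 0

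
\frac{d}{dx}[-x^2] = -2*x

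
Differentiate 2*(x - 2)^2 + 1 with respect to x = 4*x - 8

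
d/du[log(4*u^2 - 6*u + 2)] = (4*u - 3)/(2*u^2 - 3*u + 1)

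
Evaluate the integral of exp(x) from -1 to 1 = E - exp(-1)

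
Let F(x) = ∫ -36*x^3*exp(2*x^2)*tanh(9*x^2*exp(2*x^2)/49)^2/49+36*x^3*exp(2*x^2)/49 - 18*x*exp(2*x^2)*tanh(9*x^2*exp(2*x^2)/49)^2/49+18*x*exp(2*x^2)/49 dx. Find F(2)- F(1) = -tanh(9*exp(2)/49) + tanh(36*exp(8)/49)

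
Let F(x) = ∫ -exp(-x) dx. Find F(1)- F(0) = -1 + exp(-1)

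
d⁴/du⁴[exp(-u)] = exp(-u)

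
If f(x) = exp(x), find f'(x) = exp(x)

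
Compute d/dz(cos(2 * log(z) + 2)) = -2*sin(2*log(z) + 2)/z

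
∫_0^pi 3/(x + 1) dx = 3*log(1 + pi)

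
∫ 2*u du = u^2 + C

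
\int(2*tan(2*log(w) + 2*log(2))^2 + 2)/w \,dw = tan(2*log(2*w)) + C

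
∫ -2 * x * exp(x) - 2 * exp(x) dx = -2*x*exp(x) + C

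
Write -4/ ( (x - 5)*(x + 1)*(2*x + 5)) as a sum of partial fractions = -16/(45*(2*x + 5)) + 2/(9*(x + 1)) - 2/(45*(x - 5))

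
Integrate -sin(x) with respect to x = cos(x) + C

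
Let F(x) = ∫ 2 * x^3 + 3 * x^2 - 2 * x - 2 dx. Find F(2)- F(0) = 8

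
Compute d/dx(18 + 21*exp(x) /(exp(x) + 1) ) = 21*exp(x)/(exp(2*x) + 2*exp(x) + 1)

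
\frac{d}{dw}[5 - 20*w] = -20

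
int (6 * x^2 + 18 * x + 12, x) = 2*x^3 + 9*x^2 + 12*x + C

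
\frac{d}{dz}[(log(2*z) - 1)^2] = (2*log(z) - 2 + 2*log(2))/z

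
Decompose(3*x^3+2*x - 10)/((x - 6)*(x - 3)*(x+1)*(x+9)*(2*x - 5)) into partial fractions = 670/(1127*(2*x - 5)) - 443/(6624*(x + 9)) + 15/(1568*(x + 1)) - 77/(144*(x - 3)) + 130/(441*(x - 6))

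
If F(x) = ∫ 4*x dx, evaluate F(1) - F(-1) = 0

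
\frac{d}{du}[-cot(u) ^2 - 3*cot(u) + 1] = (3 + 2*cos(u)/sin(u))/sin(u)^2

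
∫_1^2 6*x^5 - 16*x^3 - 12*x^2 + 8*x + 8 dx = -5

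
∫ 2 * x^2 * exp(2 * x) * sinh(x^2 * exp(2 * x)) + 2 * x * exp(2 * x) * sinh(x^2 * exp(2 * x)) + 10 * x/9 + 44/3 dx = 5*x^2/9 + 44*x/3 + cosh(x^2*exp(2*x)) + C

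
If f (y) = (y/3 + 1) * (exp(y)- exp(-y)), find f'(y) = (y*exp(2*y) + y + 4*exp(2*y) + 2)*exp(-y)/3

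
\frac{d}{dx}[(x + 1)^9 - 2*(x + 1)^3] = 9*x^8 + 72*x^7 + 252*x^6 + 504*x^5 + 630*x^4 + 504*x^3 + 246*x^2 + 60*x + 3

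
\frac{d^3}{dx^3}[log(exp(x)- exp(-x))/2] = (4*exp(4*x) + 4*exp(2*x))/(exp(6*x) - 3*exp(4*x) + 3*exp(2*x) - 1)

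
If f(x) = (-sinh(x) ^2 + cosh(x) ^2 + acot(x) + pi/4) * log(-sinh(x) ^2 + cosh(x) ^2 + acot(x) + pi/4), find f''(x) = 2*(4*x*log(acot(x) + pi/4 + 1)*acot(x) + pi*x*log(acot(x) + pi/4 + 1) + 4*x*log(acot(x) + pi/4 + 1) + 4*x*acot(x) + pi*x + 4*x + 2)/((x^2 + 1)^2*(4*acot(x) + pi + 4))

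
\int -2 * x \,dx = -x^2 + C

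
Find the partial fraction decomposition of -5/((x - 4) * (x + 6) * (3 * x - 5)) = 45/(161*(3*x - 5)) - 1/(46*(x + 6)) - 1/(14*(x - 4))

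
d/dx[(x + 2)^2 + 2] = 2*x + 4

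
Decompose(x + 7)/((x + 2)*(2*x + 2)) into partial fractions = -5/(2*(x + 2)) + 3/(x + 1)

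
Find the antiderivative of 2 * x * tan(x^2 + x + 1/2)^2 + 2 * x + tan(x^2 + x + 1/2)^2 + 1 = tan(x^2 + x + 1/2) + C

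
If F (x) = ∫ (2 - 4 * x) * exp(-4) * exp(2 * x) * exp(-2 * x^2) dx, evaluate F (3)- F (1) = -exp(-4) + exp(-16)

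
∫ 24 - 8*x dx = -4*x^2 + 24*x + C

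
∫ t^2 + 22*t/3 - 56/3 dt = t^3/3 + 11*t^2/3 - 56*t/3 + C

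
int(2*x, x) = x^2 + C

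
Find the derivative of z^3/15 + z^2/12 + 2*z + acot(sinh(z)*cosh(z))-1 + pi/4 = (6*z^2*sinh(z)^4 + 6*z^2*sinh(z)^2 + 6*z^2 + 5*z*sinh(z)^4 + 5*z*sinh(z)^2 + 5*z + 60*sinh(z)^4 + 30)/(15*cosh(4*z)/4 + 105/4)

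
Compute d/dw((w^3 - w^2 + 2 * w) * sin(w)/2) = w^3*cos(w)/2 + 3*w^2*sin(w)/2 - w^2*cos(w)/2 - w*sin(w) + w*cos(w) + sin(w)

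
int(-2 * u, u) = -u^2 + C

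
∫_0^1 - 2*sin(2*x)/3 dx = -1/3 + cos(2)/3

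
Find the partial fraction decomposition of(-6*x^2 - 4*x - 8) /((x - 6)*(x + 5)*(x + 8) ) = -60/(7*(x + 8)) + 46/(11*(x + 5)) - 124/(77*(x - 6))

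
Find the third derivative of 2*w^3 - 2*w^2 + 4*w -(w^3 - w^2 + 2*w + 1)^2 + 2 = -120*w^3 + 120*w^2 - 120*w + 24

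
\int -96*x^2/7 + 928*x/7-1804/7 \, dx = -32*x^3/7 + 464*x^2/7 - 1804*x/7 + C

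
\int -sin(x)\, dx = cos(x) + C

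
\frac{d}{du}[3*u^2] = 6*u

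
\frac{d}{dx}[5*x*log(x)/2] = 5*log(x)/2 + 5/2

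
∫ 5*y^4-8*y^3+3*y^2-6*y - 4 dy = y^5 - 2*y^4 + y^3 - 3*y^2 - 4*y + C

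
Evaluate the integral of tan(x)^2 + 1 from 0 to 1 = tan(1)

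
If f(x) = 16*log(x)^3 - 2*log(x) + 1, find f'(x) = (48*log(x)^2 - 2)/x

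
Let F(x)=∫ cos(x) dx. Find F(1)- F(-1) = 2*sin(1)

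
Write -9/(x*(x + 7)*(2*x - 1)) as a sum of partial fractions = -12/(5*(2*x - 1)) - 3/(35*(x + 7)) + 9/(7*x)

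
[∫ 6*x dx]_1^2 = 9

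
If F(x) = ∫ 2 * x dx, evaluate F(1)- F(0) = 1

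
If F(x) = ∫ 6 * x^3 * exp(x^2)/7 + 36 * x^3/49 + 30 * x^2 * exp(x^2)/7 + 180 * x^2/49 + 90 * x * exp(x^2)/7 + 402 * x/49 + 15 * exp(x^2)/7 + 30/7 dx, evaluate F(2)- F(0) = 222/7 + 12*exp(4)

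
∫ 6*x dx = 3*x^2 + C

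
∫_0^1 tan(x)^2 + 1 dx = tan(1)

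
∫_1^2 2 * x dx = 3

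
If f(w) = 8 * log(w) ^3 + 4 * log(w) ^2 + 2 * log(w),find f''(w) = (-24*log(w)^2 + 40*log(w) + 6)/w^2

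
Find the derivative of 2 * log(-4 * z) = 2/z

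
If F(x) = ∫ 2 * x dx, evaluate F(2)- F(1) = 3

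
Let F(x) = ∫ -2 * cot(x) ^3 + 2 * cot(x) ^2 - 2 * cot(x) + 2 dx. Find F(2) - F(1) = -(-1 + cot(1))^2 + (-1 + cot(2))^2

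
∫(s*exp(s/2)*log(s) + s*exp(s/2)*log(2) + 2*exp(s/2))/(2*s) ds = exp(s/2)*log(2*s) + C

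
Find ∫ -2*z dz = -z^2 + C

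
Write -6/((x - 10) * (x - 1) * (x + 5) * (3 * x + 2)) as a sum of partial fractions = -81/(1040*(3*x + 2)) + 1/(195*(x + 5)) + 1/(45*(x - 1)) - 1/(720*(x - 10))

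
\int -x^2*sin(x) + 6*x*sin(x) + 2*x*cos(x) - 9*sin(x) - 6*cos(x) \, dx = (x - 3)^2*cos(x) + C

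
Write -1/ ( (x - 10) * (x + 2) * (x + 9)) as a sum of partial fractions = -1/(133*(x + 9)) + 1/(84*(x + 2)) - 1/(228*(x - 10))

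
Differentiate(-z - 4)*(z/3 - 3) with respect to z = 5/3 - 2*z/3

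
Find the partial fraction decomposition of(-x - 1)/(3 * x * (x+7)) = -2/(7*(x + 7)) - 1/(21*x)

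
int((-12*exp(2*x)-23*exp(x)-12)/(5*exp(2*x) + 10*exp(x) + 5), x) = (-(12*x - 65)*(exp(x) + 1) + exp(x))/(5*(exp(x) + 1)) + C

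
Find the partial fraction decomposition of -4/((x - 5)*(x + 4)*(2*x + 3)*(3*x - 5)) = 54/(1615*(3*x - 5)) - 32/(1235*(2*x + 3)) + 4/(765*(x + 4)) - 2/(585*(x - 5))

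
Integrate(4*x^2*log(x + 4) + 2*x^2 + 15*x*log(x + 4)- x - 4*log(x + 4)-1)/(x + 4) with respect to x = (2*x^2 - x - 1)*log(x + 4) + C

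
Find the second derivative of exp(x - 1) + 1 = exp(x - 1)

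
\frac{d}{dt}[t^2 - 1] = 2*t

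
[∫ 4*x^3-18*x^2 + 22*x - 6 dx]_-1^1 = -24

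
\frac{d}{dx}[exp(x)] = exp(x)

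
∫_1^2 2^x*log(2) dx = 2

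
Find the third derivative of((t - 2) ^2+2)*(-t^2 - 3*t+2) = 6 - 24*t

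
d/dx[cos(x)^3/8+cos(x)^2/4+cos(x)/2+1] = (3*sin(x)^2 - 4*cos(x) - 7)*sin(x)/8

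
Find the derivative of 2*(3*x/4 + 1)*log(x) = (3*x*log(x) + 3*x + 4)/(2*x)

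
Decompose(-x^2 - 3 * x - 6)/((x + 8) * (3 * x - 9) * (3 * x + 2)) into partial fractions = 20/(363*(3*x + 2)) - 23/(363*(x + 8)) - 8/(121*(x - 3))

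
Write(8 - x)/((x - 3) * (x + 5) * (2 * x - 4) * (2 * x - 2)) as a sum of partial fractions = -13/(1344*(x + 5)) + 7/(48*(x - 1)) - 3/(14*(x - 2)) + 5/(64*(x - 3))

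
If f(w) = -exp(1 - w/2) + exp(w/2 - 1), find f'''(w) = (exp(w - 2) + 1)*exp(1 - w/2)/8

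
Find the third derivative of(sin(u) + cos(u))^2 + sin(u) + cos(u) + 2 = -8*cos(2*u) - sqrt(2)*cos(u + pi/4)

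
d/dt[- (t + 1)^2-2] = -2*t - 2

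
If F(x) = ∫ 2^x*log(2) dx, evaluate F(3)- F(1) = 6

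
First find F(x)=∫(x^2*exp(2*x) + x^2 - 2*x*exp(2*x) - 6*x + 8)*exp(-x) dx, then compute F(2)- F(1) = -E + exp(-1)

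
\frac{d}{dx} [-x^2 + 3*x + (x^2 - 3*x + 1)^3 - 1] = 6*x^5 - 45*x^4 + 120*x^3 - 135*x^2 + 58*x - 6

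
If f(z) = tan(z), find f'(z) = cos(z)^(-2)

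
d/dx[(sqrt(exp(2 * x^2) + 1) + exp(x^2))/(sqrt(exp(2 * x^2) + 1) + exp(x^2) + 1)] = (x*sqrt(exp(2*x^2) + 1)*exp(x^2) + x*exp(2*x^2))/(sqrt(exp(2*x^2) + 1)*exp(2*x^2) + sqrt(exp(2*x^2) + 1)*exp(x^2) + sqrt(exp(2*x^2) + 1) + exp(3*x^2) + exp(2*x^2) + exp(x^2) + 1)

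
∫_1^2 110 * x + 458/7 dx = 1613/7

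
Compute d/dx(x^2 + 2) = 2*x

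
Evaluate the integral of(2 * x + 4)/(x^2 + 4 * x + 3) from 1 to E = -log(24) + log(-3 + 3*(2 + E)^2)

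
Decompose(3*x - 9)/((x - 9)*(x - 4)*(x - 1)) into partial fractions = -1/(4*(x - 1)) - 1/(5*(x - 4)) + 9/(20*(x - 9))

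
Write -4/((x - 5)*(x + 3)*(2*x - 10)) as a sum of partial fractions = -1/(32*(x + 3)) + 1/(32*(x - 5)) - 1/(4*(x - 5)^2)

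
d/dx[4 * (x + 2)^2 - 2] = 8*x + 16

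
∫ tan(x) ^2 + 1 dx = tan(x) + C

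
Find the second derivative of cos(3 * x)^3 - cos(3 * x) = 9*cos(3*x)/4 - 81*cos(9*x)/4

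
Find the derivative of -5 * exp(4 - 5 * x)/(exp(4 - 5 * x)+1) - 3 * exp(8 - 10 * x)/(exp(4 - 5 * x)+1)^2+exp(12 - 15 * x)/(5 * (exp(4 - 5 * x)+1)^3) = (52*exp(5*x - 4) + 80*exp(10*x - 8) + 25*exp(15*x - 12))/(exp(-16)*exp(20*x) + 4*exp(-12)*exp(15*x) + 6*exp(-8)*exp(10*x) + 4*exp(-4)*exp(5*x) + 1)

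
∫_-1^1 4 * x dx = 0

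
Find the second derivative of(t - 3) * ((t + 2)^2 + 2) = 6*t + 2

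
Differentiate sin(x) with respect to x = cos(x)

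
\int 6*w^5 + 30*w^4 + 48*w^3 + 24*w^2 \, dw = w^6 + 6*w^5 + 12*w^4 + 8*w^3 + C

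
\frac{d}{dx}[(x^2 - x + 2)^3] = 6*x^5 - 15*x^4 + 36*x^3 - 39*x^2 + 36*x - 12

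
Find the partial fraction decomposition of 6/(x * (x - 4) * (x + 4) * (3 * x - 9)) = -1/(112*(x + 4)) - 2/(21*(x - 3)) + 1/(16*(x - 4)) + 1/(24*x)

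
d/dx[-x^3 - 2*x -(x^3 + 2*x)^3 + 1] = -9*x^8 - 42*x^6 - 60*x^4 - 27*x^2 - 2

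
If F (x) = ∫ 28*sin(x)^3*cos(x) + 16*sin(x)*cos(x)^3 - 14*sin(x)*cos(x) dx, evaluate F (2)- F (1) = -3*sin(1)^4 - sin(1)^2 + sin(2)^2 + 3*sin(2)^4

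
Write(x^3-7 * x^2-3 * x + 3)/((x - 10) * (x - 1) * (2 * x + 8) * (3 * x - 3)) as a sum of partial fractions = 23/(300*(x + 4)) + 101/(2025*(x - 1)) + 1/(45*(x - 1)^2) + 13/(324*(x - 10))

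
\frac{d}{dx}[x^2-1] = 2*x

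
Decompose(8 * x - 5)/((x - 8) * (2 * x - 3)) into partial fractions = -14/(13*(2*x - 3)) + 59/(13*(x - 8))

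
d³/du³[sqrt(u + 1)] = 3/(8*u^2*sqrt(u + 1) + 16*u*sqrt(u + 1) + 8*sqrt(u + 1))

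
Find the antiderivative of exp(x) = exp(x) + C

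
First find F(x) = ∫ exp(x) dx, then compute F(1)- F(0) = -1 + E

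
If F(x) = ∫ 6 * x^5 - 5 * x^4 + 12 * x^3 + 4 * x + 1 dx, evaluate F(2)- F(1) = 84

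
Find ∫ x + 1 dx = x^2/2 + x + C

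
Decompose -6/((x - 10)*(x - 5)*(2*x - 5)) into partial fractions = -8/(25*(2*x - 5)) + 6/(25*(x - 5)) - 2/(25*(x - 10))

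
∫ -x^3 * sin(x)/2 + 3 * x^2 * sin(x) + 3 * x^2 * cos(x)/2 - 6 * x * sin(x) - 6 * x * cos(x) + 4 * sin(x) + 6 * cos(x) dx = (x - 2)^3*cos(x)/2 + C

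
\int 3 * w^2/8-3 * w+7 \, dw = w^3/8 - 3*w^2/2 + 7*w + C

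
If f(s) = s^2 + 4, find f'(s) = 2*s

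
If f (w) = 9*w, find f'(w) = 9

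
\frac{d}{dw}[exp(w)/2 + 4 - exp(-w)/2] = (exp(2*w) + 1)*exp(-w)/2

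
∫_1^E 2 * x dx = -1 + exp(2)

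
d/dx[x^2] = 2*x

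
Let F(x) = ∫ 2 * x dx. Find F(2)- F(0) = 4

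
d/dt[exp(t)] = exp(t)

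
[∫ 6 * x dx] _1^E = -3 + 3*exp(2)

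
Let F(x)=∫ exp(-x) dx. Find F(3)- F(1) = -(-1 + E)*exp(-1) + (-1 + exp(3))*exp(-3)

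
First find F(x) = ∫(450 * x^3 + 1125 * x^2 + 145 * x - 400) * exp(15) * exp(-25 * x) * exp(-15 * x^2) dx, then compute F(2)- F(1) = -95*exp(-95) + 25*exp(-25)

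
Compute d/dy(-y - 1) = -1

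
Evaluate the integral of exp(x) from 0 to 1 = -1 + E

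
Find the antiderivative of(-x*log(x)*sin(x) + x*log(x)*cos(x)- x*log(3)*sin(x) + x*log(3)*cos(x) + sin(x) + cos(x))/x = sqrt(2)*log(3*x)*sin(x + pi/4) + C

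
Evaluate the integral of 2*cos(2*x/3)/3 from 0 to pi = sqrt(3)/2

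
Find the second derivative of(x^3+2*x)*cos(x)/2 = -x^3*cos(x)/2 - 3*x^2*sin(x) + 2*x*cos(x) - 2*sin(x)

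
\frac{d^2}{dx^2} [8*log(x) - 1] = -8/x^2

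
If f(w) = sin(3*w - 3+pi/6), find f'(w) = 3*cos(3*w - 3 + pi/6)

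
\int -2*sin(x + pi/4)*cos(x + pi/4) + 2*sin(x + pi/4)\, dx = (cos(x + pi/4) - 1)^2 + C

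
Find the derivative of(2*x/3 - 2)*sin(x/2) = x*cos(x/2)/3 + 2*sin(x/2)/3 - cos(x/2)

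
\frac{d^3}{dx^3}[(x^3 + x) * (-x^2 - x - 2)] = -60*x^2 - 24*x - 18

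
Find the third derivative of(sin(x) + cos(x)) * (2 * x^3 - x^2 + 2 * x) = -2*sqrt(2)*x^3*cos(x + pi/4) - 19*x^2*sin(x) - 17*x^2*cos(x) - 28*x*sin(x) + 40*x*cos(x) + 12*sin(x)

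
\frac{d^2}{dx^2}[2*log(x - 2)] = -2/(x^2 - 4*x + 4)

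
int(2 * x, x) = x^2 + C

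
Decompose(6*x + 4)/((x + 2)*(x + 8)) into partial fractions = 22/(3*(x + 8)) - 4/(3*(x + 2))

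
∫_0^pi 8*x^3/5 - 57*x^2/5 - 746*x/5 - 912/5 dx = (-4 + pi/5)*(4 + 4*pi)*(pi^2/2 + 7 + 19*pi/4) + 112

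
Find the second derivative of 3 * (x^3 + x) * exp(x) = 3*x^3*exp(x) + 18*x^2*exp(x) + 21*x*exp(x) + 6*exp(x)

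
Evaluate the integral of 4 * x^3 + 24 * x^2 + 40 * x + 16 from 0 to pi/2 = -4 + (-2 + (pi/2 + 2)^2)^2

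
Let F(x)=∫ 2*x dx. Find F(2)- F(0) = 4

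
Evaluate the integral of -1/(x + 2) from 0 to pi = -log(2 + pi) + log(2)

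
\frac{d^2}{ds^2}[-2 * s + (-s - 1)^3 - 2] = -6*s - 6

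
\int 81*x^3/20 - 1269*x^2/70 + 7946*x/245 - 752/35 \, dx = 81*x^4/80 - 423*x^3/70 + 3973*x^2/245 - 752*x/35 + C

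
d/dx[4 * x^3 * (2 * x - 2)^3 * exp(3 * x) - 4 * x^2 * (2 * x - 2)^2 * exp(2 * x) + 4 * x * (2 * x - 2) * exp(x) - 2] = 96*x^6*exp(3*x) - 96*x^5*exp(3*x) - 192*x^4*exp(3*x) - 32*x^4*exp(2*x) + 288*x^3*exp(3*x) - 96*x^2*exp(3*x) + 64*x^2*exp(2*x) + 8*x^2*exp(x) - 32*x*exp(2*x) + 8*x*exp(x) - 8*exp(x)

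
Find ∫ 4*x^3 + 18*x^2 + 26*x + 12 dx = x^4 + 6*x^3 + 13*x^2 + 12*x + C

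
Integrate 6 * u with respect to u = 3*u^2 + C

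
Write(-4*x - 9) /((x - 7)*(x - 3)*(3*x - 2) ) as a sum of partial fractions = -15/(19*(3*x - 2)) + 3/(4*(x - 3)) - 37/(76*(x - 7))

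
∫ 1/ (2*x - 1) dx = log(2*x - 1)/2 + C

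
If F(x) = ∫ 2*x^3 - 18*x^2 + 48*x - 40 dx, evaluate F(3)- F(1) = -4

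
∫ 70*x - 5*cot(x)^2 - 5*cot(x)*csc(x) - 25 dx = 35*x^2 - 20*x + 5*cot(x) + 5*csc(x) + C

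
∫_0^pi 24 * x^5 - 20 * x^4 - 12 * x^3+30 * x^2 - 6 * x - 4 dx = -4 + (-pi^2 - pi + 2 + 2*pi^3)^2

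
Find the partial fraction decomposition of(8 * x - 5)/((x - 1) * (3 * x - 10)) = 65/(7*(3*x - 10)) - 3/(7*(x - 1))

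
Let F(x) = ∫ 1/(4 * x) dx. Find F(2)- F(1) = log(2)/4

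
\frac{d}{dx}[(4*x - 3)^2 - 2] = 32*x - 24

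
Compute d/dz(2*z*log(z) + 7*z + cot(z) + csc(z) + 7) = 2*log(z) - cot(z)^2 - cot(z)*csc(z) + 8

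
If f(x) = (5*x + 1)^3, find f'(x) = 375*x^2 + 150*x + 15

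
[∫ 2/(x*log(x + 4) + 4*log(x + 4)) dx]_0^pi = -2*log(log(4)) + 2*log(log(pi + 4))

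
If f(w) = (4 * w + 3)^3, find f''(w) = 384*w + 288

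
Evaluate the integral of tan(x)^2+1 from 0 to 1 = tan(1)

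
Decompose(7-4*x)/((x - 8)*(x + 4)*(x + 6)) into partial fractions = 31/(28*(x + 6)) - 23/(24*(x + 4)) - 25/(168*(x - 8))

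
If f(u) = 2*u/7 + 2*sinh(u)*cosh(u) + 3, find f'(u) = 2*cosh(2*u) + 2/7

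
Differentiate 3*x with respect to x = 3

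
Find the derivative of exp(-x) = -exp(-x)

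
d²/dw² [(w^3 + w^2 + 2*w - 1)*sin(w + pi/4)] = -w^3*sin(w + pi/4) - 7*sqrt(2)*w^2*sin(w)/2 + 5*sqrt(2)*w^2*cos(w)/2 + 4*sqrt(2)*w*cos(w) - sqrt(2)*sin(w)/2 + 7*sqrt(2)*cos(w)/2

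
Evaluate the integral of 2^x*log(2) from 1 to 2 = 2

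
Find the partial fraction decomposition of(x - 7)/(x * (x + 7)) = 2/(x + 7) - 1/x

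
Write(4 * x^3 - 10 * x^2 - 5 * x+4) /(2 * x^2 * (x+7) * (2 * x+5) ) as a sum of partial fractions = -434/(225*(2*x + 5)) + 1823/(882*(x + 7)) - 251/(2450*x) + 2/(35*x^2)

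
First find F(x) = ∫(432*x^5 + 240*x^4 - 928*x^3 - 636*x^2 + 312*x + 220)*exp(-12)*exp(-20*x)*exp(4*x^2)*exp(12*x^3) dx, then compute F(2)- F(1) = 16*exp(-16) + 60*exp(60)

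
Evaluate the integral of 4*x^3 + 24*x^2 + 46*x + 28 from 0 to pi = -13 + (2 + pi)^2 + (-1 + (2 + pi)^2)^2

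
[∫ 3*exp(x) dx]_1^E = -3*E + 3*exp(E)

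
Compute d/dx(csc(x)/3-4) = -cot(x)*csc(x)/3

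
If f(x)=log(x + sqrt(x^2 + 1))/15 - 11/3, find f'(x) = (x + sqrt(x^2 + 1))/(15*x^2 + 15*x*sqrt(x^2 + 1) + 15)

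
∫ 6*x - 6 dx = 3*x^2 - 6*x + C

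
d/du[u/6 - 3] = 1/6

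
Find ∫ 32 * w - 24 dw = 16*w^2 - 24*w + C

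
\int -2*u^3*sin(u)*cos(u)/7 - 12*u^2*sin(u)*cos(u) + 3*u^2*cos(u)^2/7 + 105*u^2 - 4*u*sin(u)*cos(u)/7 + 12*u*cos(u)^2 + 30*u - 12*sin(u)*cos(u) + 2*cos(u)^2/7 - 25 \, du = 5*u*(7*u^2 + 3*u - 5) + (u^3/7 + 6*u^2 + 2*u/7 + 6)*cos(u)^2 + C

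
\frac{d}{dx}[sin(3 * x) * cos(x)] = cos(2*x) + 2*cos(4*x)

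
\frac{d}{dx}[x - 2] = 1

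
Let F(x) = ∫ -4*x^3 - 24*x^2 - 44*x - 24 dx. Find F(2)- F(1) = -161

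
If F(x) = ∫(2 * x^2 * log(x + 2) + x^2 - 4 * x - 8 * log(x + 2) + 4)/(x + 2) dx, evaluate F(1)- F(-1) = log(3)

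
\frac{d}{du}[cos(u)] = -sin(u)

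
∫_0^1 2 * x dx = 1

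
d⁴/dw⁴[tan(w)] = 24*tan(w)^5 + 40*tan(w)^3 + 16*tan(w)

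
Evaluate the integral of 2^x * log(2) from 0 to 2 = 3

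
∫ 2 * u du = u^2 + C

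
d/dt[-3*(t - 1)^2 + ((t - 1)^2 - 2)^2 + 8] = 4*t^3 - 12*t^2 - 2*t + 10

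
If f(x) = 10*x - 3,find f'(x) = 10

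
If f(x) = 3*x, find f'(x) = 3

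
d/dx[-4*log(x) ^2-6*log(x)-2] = (-8*log(x) - 6)/x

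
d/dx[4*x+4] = 4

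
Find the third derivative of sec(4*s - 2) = 384*tan(4*s - 2)^3*sec(4*s - 2) + 320*tan(4*s - 2)*sec(4*s - 2)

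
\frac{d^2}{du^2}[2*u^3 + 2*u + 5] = 12*u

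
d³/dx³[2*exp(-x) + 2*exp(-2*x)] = (-2*exp(x) - 16)*exp(-2*x)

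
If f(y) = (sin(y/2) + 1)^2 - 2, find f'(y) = sin(y)/2 + cos(y/2)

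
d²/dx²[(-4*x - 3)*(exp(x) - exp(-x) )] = (-4*x*exp(2*x) + 4*x - 11*exp(2*x) - 5)*exp(-x)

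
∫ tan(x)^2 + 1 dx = tan(x) + C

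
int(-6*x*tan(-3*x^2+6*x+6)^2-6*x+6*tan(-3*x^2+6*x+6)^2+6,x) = tan(-3*x^2 + 6*x + 6) + C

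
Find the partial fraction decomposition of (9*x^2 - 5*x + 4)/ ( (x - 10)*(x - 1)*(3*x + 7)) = 291/(185*(3*x + 7)) - 4/(45*(x - 1)) + 854/(333*(x - 10))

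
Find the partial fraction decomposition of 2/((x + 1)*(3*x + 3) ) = 2/(3*(x + 1)^2)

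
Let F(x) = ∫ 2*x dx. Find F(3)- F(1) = 8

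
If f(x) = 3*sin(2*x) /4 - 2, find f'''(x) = -6*cos(2*x)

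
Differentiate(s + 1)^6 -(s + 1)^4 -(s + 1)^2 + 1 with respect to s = 6*s^5 + 30*s^4 + 56*s^3 + 48*s^2 + 16*s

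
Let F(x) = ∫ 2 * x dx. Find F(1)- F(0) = 1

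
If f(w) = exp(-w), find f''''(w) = exp(-w)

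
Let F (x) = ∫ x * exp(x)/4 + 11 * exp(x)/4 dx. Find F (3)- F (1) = -11*E/4 + 13*exp(3)/4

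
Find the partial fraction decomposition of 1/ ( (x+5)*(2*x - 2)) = -1/(12*(x + 5)) + 1/(12*(x - 1))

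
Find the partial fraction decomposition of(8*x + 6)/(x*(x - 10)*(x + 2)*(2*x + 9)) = 16/(87*(2*x + 9)) - 1/(12*(x + 2)) + 43/(1740*(x - 10)) - 1/(30*x)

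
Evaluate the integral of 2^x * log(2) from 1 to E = -2 + 2^E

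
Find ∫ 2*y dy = y^2 + C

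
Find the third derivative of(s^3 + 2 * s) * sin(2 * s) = -8*s^3*cos(2*s) - 36*s^2*sin(2*s) + 20*s*cos(2*s) - 18*sin(2*s)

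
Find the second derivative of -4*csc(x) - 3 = 4/sin(x) - 8/sin(x)^3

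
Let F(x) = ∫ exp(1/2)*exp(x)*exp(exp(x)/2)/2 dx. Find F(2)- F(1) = -exp(1/2 + E/2) + exp(1/2 + exp(2)/2)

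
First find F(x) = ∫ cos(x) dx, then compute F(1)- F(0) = sin(1)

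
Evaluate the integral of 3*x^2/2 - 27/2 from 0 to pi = -27 + (-3 + pi)^2*(pi/2 + 3)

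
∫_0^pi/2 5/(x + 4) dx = -5*log(4) + 5*log(pi/2 + 4)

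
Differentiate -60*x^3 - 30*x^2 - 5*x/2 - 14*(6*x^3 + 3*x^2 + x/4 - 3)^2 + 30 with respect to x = -3024*x^5 - 2520*x^4 - 672*x^3 + 1269*x^2 + 1769*x/4 + 37/2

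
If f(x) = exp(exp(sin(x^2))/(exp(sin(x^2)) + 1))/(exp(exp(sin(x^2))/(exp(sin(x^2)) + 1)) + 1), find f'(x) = 2*x*exp(sin(x^2) + exp(sin(x^2))/(exp(sin(x^2)) + 1))*cos(x^2)/((exp(exp(sin(x^2))/(exp(sin(x^2)) + 1)) + 1)^2*(exp(sin(x^2)) + 1)^2)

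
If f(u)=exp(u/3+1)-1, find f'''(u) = exp(u/3 + 1)/27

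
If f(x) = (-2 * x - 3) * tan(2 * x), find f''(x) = -8*(2*x*sin(2*x)/cos(2*x) + 3*sin(2*x)/cos(2*x) + 1)/cos(2*x)^2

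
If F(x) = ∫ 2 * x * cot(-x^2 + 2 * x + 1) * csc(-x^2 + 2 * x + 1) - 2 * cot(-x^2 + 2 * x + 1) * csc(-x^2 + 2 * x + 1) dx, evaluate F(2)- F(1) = -csc(2) + csc(1)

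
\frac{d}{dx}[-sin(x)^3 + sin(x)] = cos(x)/4 + 3*cos(3*x)/4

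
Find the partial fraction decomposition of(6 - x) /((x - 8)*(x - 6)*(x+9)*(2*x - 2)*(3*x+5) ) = -27/(10208*(3*x + 5)) + 1/(7480*(x + 9)) + 1/(1120*(x - 1)) - 1/(6902*(x - 8))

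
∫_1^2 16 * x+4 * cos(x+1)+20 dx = -4*sin(2) + 4*sin(3) + 44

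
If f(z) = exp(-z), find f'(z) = -exp(-z)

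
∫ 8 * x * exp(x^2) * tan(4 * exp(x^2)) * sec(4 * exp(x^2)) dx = sec(4*exp(x^2)) + C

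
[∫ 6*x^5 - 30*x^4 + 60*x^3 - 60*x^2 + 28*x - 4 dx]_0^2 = 0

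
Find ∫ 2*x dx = x^2 + C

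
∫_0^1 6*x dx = 3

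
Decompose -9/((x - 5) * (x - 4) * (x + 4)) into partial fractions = -1/(8*(x + 4)) + 9/(8*(x - 4)) - 1/(x - 5)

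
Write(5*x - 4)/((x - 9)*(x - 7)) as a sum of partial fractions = -31/(2*(x - 7)) + 41/(2*(x - 9))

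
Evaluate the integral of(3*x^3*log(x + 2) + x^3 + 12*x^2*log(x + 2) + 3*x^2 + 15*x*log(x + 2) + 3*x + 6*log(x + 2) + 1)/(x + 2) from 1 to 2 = -8*log(3) + 54*log(2)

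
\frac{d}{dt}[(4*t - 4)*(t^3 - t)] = 16*t^3 - 12*t^2 - 8*t + 4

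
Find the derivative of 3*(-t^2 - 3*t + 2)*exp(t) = -3*t^2*exp(t) - 15*t*exp(t) - 3*exp(t)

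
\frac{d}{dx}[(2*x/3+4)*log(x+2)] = (2*x*log(x + 2) + 2*x + 4*log(x + 2) + 12)/(3*x + 6)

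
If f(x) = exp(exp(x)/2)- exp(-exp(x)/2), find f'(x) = (exp(x) + exp(x + exp(x)))*exp(-exp(x)/2)/2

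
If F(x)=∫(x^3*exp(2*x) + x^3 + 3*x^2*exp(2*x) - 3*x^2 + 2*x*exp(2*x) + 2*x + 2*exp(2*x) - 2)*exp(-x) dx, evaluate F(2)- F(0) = -12*exp(-2) + 12*exp(2)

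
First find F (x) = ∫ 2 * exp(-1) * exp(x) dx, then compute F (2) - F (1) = -2 + 2*E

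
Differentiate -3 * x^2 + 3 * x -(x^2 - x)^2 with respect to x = -4*x^3 + 6*x^2 - 8*x + 3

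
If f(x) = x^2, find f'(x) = 2*x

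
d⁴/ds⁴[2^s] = 2^s*log(2)^4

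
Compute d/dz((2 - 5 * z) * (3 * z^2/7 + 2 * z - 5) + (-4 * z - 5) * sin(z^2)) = -8*z^2*cos(z^2) - 45*z^2/7 - 10*z*cos(z^2) - 128*z/7 - 4*sin(z^2) + 29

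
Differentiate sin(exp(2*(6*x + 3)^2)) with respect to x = 72*(2*x + 1)*exp(18)*exp(72*x)*exp(72*x^2)*cos(exp(18)*exp(72*x)*exp(72*x^2))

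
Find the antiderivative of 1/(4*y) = log(y)/4 + C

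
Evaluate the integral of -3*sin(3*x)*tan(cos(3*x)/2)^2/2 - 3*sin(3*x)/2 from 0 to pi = -2*tan(1/2)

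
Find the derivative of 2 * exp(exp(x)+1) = 2*exp(x + exp(x) + 1)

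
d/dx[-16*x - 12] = -16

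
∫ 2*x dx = x^2 + C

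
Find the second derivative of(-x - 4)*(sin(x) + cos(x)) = x*sin(x) + x*cos(x) + 6*sin(x) + 2*cos(x)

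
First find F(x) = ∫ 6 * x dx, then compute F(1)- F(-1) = 0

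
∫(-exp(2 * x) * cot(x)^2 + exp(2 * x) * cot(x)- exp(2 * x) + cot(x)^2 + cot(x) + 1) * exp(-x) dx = 2*cot(x)*sinh(x) + C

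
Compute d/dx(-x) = -1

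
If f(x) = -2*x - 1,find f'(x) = -2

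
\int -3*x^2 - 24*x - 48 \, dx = -x^3 - 12*x^2 - 48*x + C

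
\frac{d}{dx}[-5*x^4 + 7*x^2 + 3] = -20*x^3 + 14*x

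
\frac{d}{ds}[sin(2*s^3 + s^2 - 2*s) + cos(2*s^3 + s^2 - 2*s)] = -6*s^2*sin(s*(2*s^2 + s - 2)) + 6*s^2*cos(s*(2*s^2 + s - 2)) - 2*s*sin(s*(2*s^2 + s - 2)) + 2*s*cos(s*(2*s^2 + s - 2)) + 2*sin(s*(2*s^2 + s - 2)) - 2*cos(s*(2*s^2 + s - 2))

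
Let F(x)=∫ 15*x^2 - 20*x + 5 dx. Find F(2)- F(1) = 10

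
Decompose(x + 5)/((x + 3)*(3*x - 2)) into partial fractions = 17/(11*(3*x - 2)) - 2/(11*(x + 3))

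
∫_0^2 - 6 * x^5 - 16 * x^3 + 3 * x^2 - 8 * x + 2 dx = -132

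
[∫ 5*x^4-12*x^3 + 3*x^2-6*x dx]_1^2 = -16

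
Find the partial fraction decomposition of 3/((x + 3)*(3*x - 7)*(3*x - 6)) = 9/(16*(3*x - 7)) + 1/(80*(x + 3)) - 1/(5*(x - 2))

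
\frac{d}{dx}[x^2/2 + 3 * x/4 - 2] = x + 3/4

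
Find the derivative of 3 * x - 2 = 3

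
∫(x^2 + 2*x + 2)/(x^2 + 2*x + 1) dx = x*(x + 2)/(x + 1) + C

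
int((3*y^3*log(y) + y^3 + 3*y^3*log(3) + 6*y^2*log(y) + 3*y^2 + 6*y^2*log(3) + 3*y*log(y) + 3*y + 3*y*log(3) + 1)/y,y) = (y + 1)^3*log(3*y) + C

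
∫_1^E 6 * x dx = -3 + 3*exp(2)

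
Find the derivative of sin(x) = cos(x)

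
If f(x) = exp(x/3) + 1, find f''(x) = exp(x/3)/9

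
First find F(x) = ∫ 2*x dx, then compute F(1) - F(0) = 1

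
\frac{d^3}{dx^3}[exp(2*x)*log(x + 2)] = (8*x^3*exp(2*x)*log(x + 2) + 48*x^2*exp(2*x)*log(x + 2) + 12*x^2*exp(2*x) + 96*x*exp(2*x)*log(x + 2) + 42*x*exp(2*x) + 64*exp(2*x)*log(x + 2) + 38*exp(2*x))/(x^3 + 6*x^2 + 12*x + 8)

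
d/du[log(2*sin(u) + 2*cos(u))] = 1/tan(u + pi/4)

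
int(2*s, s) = s^2 + C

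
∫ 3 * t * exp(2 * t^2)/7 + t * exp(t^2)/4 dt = (6*exp(t^2) + 7)*exp(t^2)/56 + C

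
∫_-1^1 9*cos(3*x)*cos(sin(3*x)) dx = 6*sin(sin(3))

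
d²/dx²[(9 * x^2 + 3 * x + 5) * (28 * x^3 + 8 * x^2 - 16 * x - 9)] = 5040*x^3 + 1872*x^2 + 120*x - 178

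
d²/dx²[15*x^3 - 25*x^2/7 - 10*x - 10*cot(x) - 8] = 90*x - 50/7 - 20*cos(x)/sin(x)^3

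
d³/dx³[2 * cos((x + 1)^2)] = 16*x^3*sin(x^2 + 2*x + 1) + 48*x^2*sin(x^2 + 2*x + 1) + 48*x*sin(x^2 + 2*x + 1) - 24*x*cos(x^2 + 2*x + 1) + 16*sin(x^2 + 2*x + 1) - 24*cos(x^2 + 2*x + 1)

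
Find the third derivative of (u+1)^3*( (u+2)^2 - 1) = 60*u^2 + 168*u + 108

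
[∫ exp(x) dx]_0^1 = -1 + E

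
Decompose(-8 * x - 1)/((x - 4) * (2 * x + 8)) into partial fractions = -31/(16*(x + 4)) - 33/(16*(x - 4))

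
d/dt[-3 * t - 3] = -3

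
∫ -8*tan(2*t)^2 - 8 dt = -4*tan(2*t) + C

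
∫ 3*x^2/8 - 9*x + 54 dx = x^3/8 - 9*x^2/2 + 54*x + C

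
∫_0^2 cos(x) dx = sin(2)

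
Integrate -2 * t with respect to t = -t^2 + C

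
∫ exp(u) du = exp(u) + C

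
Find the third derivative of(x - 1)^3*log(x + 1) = (6*x^3*log(x + 1) + 11*x^3 + 18*x^2*log(x + 1) + 21*x^2 + 18*x*log(x + 1) - 3*x + 6*log(x + 1) - 29)/(x^3 + 3*x^2 + 3*x + 1)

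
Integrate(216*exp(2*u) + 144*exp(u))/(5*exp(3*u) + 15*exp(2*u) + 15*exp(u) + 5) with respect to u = 4*(71*exp(2*u) + 88*exp(u) + 26)/(5*(exp(2*u) + 2*exp(u) + 1)) + C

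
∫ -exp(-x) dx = exp(-x) + C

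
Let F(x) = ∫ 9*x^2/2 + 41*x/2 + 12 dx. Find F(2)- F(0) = 77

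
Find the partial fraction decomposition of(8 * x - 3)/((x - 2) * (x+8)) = 67/(10*(x + 8)) + 13/(10*(x - 2))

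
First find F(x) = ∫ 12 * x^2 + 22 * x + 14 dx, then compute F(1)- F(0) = 29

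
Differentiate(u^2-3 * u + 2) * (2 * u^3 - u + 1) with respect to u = 10*u^4 - 24*u^3 + 9*u^2 + 8*u - 5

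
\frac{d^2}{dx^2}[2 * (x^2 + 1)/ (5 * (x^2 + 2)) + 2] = (8 - 12*x^2)/(5*x^6 + 30*x^4 + 60*x^2 + 40)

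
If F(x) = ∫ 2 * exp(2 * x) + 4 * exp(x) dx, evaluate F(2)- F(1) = -(2 + E)^2 + (2 + exp(2))^2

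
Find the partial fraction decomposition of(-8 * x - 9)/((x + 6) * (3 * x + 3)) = -13/(5*(x + 6)) - 1/(15*(x + 1))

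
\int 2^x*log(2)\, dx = 2^x + C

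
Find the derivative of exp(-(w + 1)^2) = (-2*w - 2)*exp(-w^2 - 2*w - 1)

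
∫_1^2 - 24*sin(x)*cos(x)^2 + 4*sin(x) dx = -8*cos(1)^3 + 8*cos(2)^3 - 4*cos(2) + 4*cos(1)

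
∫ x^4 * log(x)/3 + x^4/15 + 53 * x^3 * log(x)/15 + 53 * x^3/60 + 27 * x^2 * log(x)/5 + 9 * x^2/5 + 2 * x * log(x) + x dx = x^2*(4*x + 5)*(x^2 + 12*x + 12)*log(x)/60 + C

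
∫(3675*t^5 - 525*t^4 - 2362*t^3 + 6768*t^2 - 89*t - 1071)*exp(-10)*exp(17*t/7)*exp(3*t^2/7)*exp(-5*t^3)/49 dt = (-35*t^3 + 3*t^2 + 17*t - 70)*exp(-5*t^3 + 3*t^2/7 + 17*t/7 - 10)/7 + C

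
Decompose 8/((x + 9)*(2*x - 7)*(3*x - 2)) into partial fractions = -72/(493*(3*x - 2)) + 32/(425*(2*x - 7)) + 8/(725*(x + 9))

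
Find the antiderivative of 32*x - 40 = 16*x^2 - 40*x + C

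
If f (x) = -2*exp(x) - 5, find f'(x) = -2*exp(x)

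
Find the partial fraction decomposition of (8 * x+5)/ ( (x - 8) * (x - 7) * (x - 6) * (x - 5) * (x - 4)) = 37/(24*(x - 4)) - 15/(2*(x - 5)) + 53/(4*(x - 6)) - 61/(6*(x - 7)) + 23/(8*(x - 8))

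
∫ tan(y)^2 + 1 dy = tan(y) + C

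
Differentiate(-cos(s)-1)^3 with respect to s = 3*(-sin(s)^2 + 2*cos(s) + 2)*sin(s)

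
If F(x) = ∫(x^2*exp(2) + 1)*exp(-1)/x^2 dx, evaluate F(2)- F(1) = exp(-1)/2 + E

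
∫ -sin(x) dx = cos(x) + C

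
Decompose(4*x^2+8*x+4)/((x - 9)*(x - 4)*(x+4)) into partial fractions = 9/(26*(x + 4)) - 5/(2*(x - 4)) + 80/(13*(x - 9))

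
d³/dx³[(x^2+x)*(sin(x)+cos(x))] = x^2*sin(x) - x^2*cos(x) - 5*x*sin(x) - 7*x*cos(x) - 9*sin(x) + 3*cos(x)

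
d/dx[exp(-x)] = -exp(-x)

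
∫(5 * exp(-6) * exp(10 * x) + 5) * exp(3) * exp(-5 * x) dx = 2*sinh(5*x - 3) + C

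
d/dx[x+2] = 1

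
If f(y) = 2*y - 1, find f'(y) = 2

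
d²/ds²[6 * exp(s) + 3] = 6*exp(s)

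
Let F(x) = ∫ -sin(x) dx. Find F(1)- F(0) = -1 + cos(1)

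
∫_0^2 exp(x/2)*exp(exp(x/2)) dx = -2*E + 2*exp(E)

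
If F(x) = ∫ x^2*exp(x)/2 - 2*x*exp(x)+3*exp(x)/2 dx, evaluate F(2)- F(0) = -9/2 + exp(2)/2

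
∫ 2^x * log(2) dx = 2^x + C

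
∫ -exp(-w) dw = exp(-w) + C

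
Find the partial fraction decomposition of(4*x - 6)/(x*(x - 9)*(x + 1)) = -1/(x + 1) + 1/(3*(x - 9)) + 2/(3*x)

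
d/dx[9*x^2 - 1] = 18*x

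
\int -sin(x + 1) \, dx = cos(x + 1) + C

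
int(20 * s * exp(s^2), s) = 10*exp(s^2) + C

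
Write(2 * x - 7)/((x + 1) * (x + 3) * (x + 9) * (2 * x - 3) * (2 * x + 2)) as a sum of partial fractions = -32/(4725*(2*x - 3)) - 25/(16128*(x + 9)) + 13/(432*(x + 3)) - 161/(6400*(x + 1)) + 9/(160*(x + 1)^2)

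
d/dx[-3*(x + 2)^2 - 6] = -6*x - 12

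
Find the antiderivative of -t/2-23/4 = -t^2/4 - 23*t/4 + C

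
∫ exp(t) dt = exp(t) + C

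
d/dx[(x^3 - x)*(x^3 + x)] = 6*x^5 - 2*x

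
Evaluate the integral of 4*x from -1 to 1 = 0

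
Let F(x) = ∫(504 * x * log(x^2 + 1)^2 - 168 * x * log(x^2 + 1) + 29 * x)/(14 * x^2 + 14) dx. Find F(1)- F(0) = -3*log(2)^2 + 29*log(2)/28 + 6*log(2)^3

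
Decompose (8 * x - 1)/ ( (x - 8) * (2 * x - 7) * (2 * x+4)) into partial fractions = -6/(11*(2*x - 7)) - 17/(220*(x + 2)) + 7/(20*(x - 8))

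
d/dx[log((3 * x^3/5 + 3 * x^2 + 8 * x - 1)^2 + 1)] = (54*x^5 + 450*x^4 + 1860*x^3 + 3510*x^2 + 2900*x - 400)/(9*x^6 + 90*x^5 + 465*x^4 + 1170*x^3 + 1450*x^2 - 400*x + 50)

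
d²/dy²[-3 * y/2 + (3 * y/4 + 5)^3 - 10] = 81*y/32 + 135/8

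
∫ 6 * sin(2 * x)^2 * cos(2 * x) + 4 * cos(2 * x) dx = (sin(2*x)^2 + 2)*sin(2*x) + C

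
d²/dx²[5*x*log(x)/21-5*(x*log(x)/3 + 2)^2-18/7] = (-70*x*log(x)^2 - 210*x*log(x) - 70*x - 405)/(63*x)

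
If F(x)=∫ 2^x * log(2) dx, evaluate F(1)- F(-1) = 3/2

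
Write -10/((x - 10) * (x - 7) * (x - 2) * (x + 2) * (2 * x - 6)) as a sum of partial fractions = -1/(432*(x + 2)) + 1/(32*(x - 2)) - 1/(28*(x - 3)) + 1/(108*(x - 7)) - 5/(2016*(x - 10))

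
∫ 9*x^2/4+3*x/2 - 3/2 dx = 3*x^3/4 + 3*x^2/4 - 3*x/2 + C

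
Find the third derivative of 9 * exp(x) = 9*exp(x)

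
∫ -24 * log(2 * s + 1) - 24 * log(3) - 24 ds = -12*(2*s + 1)*log(6*s + 3) + C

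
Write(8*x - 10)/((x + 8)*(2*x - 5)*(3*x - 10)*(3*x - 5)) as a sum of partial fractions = 6/(145*(3*x - 5)) + 3/(17*(3*x - 10)) - 16/(105*(2*x - 5)) + 37/(10353*(x + 8))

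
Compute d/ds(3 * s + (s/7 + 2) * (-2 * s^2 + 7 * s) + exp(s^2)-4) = -6*s^2/7 + 2*s*exp(s^2) - 6*s + 17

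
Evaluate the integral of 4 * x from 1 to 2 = 6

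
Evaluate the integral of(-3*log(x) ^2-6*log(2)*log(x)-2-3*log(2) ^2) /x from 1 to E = -(log(2) + 1)^3 - 2 + log(2)^3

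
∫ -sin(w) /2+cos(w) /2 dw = sqrt(2)*sin(w + pi/4)/2 + C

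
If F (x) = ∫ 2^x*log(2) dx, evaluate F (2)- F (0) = 3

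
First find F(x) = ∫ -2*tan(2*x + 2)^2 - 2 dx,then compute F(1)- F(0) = tan(2) - tan(4)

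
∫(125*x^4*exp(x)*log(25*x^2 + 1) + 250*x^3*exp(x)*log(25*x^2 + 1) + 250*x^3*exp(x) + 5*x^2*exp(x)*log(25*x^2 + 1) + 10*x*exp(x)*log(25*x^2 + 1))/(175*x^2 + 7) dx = 5*x^2*exp(x)*log(25*x^2 + 1)/7 + C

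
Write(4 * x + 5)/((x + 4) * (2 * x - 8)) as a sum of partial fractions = 11/(16*(x + 4)) + 21/(16*(x - 4))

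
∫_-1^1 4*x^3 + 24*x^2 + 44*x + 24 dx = 64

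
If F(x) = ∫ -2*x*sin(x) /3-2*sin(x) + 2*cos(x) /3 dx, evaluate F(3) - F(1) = 4*cos(3) - 8*cos(1)/3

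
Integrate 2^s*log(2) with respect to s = 2^s + C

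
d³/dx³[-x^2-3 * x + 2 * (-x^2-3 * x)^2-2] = 48*x + 72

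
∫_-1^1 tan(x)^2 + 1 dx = 2*tan(1)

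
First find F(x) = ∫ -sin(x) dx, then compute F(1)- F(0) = -1 + cos(1)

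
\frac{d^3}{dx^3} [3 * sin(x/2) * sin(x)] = 3*sin(x/2)/16 - 81*sin(3*x/2)/16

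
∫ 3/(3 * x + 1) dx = log(-3*x - 1) + C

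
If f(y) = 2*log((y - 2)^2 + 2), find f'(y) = (4*y - 8)/(y^2 - 4*y + 6)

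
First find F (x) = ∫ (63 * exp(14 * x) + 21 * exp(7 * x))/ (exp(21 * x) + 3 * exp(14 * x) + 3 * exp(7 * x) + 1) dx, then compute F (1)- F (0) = -9/4 + 3*exp(14)/(1 + exp(7))^2 + 3*exp(7)/(1 + exp(7))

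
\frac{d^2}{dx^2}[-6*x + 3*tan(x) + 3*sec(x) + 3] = 6*sin(x)/cos(x)^3 - 3/cos(x) + 6/cos(x)^3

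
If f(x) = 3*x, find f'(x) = 3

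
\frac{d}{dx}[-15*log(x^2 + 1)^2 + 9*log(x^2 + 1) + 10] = (-60*x*log(x^2 + 1) + 18*x)/(x^2 + 1)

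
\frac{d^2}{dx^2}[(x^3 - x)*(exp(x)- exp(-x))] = (x^3*exp(2*x) - x^3 + 6*x^2*exp(2*x) + 6*x^2 + 5*x*exp(2*x) - 5*x - 2*exp(2*x) - 2)*exp(-x)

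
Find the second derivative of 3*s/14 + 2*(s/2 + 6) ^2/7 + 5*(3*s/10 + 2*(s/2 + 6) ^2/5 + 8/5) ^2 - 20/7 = 3*s^2/5 + 81*s/5 + 7353/70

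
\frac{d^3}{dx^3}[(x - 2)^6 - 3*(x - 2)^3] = 120*x^3 - 720*x^2 + 1440*x - 978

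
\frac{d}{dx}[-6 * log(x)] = -6/x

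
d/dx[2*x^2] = 4*x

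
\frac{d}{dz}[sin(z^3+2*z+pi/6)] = (3*z^2 + 2)*cos(z^3 + 2*z + pi/6)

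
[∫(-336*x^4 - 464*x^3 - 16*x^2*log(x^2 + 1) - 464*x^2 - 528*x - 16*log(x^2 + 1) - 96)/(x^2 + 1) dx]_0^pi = (-16*pi - 32)*(pi/2 + log(1 + pi^2) + 5 + 7*pi^2) + 160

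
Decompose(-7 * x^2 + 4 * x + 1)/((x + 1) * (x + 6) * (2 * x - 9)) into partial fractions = -491/(231*(2*x - 9)) - 55/(21*(x + 6)) + 2/(11*(x + 1))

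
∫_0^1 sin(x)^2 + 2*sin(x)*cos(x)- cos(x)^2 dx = -(cos(1) + sin(1))*cos(1) + 1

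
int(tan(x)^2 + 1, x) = tan(x) + C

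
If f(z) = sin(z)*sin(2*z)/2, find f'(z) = (2 - 3*sin(z)^2)*sin(z)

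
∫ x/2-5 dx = x^2/4 - 5*x + C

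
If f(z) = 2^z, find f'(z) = 2^z*log(2)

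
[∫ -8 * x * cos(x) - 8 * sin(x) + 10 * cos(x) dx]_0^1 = 2*sin(1)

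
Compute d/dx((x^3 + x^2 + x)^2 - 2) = 6*x^5 + 10*x^4 + 12*x^3 + 6*x^2 + 2*x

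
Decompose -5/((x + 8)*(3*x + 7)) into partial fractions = -15/(17*(3*x + 7)) + 5/(17*(x + 8))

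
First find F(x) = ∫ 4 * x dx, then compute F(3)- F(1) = 16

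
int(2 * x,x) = x^2 + C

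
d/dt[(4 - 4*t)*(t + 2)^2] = -12*t^2 - 24*t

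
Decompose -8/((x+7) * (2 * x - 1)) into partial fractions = -16/(15*(2*x - 1)) + 8/(15*(x + 7))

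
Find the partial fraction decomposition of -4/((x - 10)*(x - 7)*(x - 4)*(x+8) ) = 1/(810*(x + 8)) - 1/(54*(x - 4)) + 4/(135*(x - 7)) - 1/(81*(x - 10))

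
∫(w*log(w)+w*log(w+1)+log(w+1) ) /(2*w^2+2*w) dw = log(w)*log(w + 1)/2 + C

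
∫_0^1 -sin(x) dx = -1 + cos(1)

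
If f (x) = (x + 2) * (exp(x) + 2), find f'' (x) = x*exp(x) + 4*exp(x)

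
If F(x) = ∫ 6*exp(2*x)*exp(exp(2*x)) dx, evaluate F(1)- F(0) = -3*E + 3*exp(exp(2))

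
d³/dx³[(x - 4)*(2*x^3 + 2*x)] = 48*x - 48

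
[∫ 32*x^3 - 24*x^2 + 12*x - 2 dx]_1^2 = 80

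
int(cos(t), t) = sin(t) + C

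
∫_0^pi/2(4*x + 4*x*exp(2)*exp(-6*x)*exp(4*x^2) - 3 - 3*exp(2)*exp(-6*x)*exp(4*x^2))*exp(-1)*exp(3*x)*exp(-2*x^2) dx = -E - exp(-pi^2/2 - 1 + 3*pi/2) + exp(-1) + exp(-3*pi/2 + 1 + pi^2/2)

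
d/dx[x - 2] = 1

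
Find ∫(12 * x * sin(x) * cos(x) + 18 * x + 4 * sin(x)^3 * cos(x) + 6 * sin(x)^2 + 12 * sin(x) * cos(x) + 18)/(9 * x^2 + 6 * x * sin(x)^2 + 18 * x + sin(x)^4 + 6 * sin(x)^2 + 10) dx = log((3*x + sin(x)^2 + 3)^2 + 1) + C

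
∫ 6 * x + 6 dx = 3*x^2 + 6*x + C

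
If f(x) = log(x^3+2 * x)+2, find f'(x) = (3*x^2 + 2)/(x^3 + 2*x)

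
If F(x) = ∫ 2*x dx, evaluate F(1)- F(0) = 1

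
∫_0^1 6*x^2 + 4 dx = 6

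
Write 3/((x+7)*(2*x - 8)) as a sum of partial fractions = -3/(22*(x + 7)) + 3/(22*(x - 4))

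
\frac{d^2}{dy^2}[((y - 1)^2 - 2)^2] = 12*y^2 - 24*y + 4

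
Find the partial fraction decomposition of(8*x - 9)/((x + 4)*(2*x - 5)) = 22/(13*(2*x - 5)) + 41/(13*(x + 4))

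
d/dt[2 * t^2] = 4*t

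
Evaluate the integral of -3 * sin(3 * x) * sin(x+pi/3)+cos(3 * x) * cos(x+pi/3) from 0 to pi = 0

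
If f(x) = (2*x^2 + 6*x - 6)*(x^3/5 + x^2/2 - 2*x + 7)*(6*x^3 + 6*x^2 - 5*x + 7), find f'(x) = 96*x^7/5 + 546*x^6/5 - 12*x^5 - 137*x^4 + 6888*x^3/5 + 924*x^2/5 - 1058*x + 588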